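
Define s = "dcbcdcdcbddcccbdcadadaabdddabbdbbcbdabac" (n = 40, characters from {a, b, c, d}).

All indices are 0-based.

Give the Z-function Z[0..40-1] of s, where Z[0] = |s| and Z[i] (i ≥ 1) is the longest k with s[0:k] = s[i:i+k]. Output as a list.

[40, 0, 0, 0, 2, 0, 3, 0, 0, 1, 2, 0, 0, 0, 0, 2, 0, 0, 1, 0, 1, 0, 0, 0, 1, 1, 1, 0, 0, 0, 1, 0, 0, 0, 0, 1, 0, 0, 0, 0]

Z[0]=40
i=1: i≥r, start 0; Z[1]=0
i=2: i≥r, start 0; Z[2]=0
i=3: i≥r, start 0; Z[3]=0
i=4: i≥r, start 0; Z[4]=2 scan→box=[4,6)
i=5: min(r-i=1, Z[1]=0)=0; Z[5]=0
i=6: i≥r, start 0; Z[6]=3 scan→box=[6,9)
i=7: min(r-i=2, Z[1]=0)=0; Z[7]=0
i=8: min(r-i=1, Z[2]=0)=0; Z[8]=0
i=9: i≥r, start 0; Z[9]=1 scan→box=[9,10)
i=10: i≥r, start 0; Z[10]=2 scan→box=[10,12)
i=11: min(r-i=1, Z[1]=0)=0; Z[11]=0
i=12: i≥r, start 0; Z[12]=0
i=13: i≥r, start 0; Z[13]=0
i=14: i≥r, start 0; Z[14]=0
i=15: i≥r, start 0; Z[15]=2 scan→box=[15,17)
i=16: min(r-i=1, Z[1]=0)=0; Z[16]=0
i=17: i≥r, start 0; Z[17]=0
i=18: i≥r, start 0; Z[18]=1 scan→box=[18,19)
i=19: i≥r, start 0; Z[19]=0
i=20: i≥r, start 0; Z[20]=1 scan→box=[20,21)
i=21: i≥r, start 0; Z[21]=0
i=22: i≥r, start 0; Z[22]=0
i=23: i≥r, start 0; Z[23]=0
i=24: i≥r, start 0; Z[24]=1 scan→box=[24,25)
i=25: i≥r, start 0; Z[25]=1 scan→box=[25,26)
i=26: i≥r, start 0; Z[26]=1 scan→box=[26,27)
i=27: i≥r, start 0; Z[27]=0
i=28: i≥r, start 0; Z[28]=0
i=29: i≥r, start 0; Z[29]=0
i=30: i≥r, start 0; Z[30]=1 scan→box=[30,31)
i=31: i≥r, start 0; Z[31]=0
i=32: i≥r, start 0; Z[32]=0
i=33: i≥r, start 0; Z[33]=0
i=34: i≥r, start 0; Z[34]=0
i=35: i≥r, start 0; Z[35]=1 scan→box=[35,36)
i=36: i≥r, start 0; Z[36]=0
i=37: i≥r, start 0; Z[37]=0
i=38: i≥r, start 0; Z[38]=0
i=39: i≥r, start 0; Z[39]=0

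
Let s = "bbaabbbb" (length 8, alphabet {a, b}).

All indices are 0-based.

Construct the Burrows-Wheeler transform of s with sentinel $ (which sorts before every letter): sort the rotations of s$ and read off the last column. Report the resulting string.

rank  rotation   last
    0  $bbaabbbb  b
    1  aabbbb$bb  b
    2  abbbb$bba  a
    3  b$bbaabbb  b
    4  baabbbb$b  b
    5  bb$bbaabb  b
    6  bbaabbbb$  $
    7  bbb$bbaab  b
    8  bbbb$bbaa  a

bbabbb$ba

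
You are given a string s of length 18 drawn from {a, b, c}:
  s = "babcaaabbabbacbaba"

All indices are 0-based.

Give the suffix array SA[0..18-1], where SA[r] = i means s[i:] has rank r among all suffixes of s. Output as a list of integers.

rank | idx | suffix
   0 |  17 | a
   1 |   4 | aaabbabbacbaba
   2 |   5 | aabbabbacbaba
   3 |  15 | aba
   4 |   6 | abbabbacbaba
   5 |   9 | abbacbaba
   6 |   1 | abcaaabbabbacbaba
   7 |  12 | acbaba
   8 |  16 | ba
   9 |  14 | baba
  10 |   8 | babbacbaba
  11 |   0 | babcaaabbabbacbaba
  12 |  11 | bacbaba
  13 |   7 | bbabbacbaba
  14 |  10 | bbacbaba
  15 |   2 | bcaaabbabbacbaba
  16 |   3 | caaabbabbacbaba
  17 |  13 | cbaba

[17, 4, 5, 15, 6, 9, 1, 12, 16, 14, 8, 0, 11, 7, 10, 2, 3, 13]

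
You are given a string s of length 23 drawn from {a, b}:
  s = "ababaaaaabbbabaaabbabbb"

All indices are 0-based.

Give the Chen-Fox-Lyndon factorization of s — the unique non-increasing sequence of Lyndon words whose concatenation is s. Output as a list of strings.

emit factor 1: 'ab' (i=0, period=2)
emit factor 2: 'ab' (i=2, period=2)
emit factor 3: 'aaaaabbbabaaabbabbb' (i=4, period=19)

["ab", "ab", "aaaaabbbabaaabbabbb"]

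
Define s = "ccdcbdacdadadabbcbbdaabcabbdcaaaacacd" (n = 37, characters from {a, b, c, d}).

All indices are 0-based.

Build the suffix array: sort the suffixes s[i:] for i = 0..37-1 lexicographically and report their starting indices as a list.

rank→(start, suffix):
  0 → (29, 'aaaacacd')
  1 → (30, 'aaacacd')
  2 → (20, 'aabcabbdcaaaacacd')
  3 → (31, 'aacacd')
  4 → (13, 'abbcbbdaabcabbdcaaaacacd')
  5 → (24, 'abbdcaaaacacd')
  6 → (21, 'abcabbdcaaaacacd')
  7 → (32, 'acacd')
  8 → (34, 'acd')
  9 → (6, 'acdadadabbcbbdaabcabbdcaaaacacd')
  10 → (11, 'adabbcbbdaabcabbdcaaaacacd')
  11 → (9, 'adadabbcbbdaabcabbdcaaaacacd')
  12 → (14, 'bbcbbdaabcabbdcaaaacacd')
  13 → (17, 'bbdaabcabbdcaaaacacd')
  14 → (25, 'bbdcaaaacacd')
  15 → (22, 'bcabbdcaaaacacd')
  16 → (15, 'bcbbdaabcabbdcaaaacacd')
  17 → (18, 'bdaabcabbdcaaaacacd')
  18 → (4, 'bdacdadadabbcbbdaabcabbdcaaaacacd')
  19 → (26, 'bdcaaaacacd')
  20 → (28, 'caaaacacd')
  21 → (23, 'cabbdcaaaacacd')
  22 → (33, 'cacd')
  23 → (16, 'cbbdaabcabbdcaaaacacd')
  24 → (3, 'cbdacdadadabbcbbdaabcabbdcaaaacacd')
  25 → (0, 'ccdcbdacdadadabbcbbdaabcabbdcaaaacacd')
  26 → (35, 'cd')
  27 → (7, 'cdadadabbcbbdaabcabbdcaaaacacd')
  28 → (1, 'cdcbdacdadadabbcbbdaabcabbdcaaaacacd')
  29 → (36, 'd')
  30 → (19, 'daabcabbdcaaaacacd')
  31 → (12, 'dabbcbbdaabcabbdcaaaacacd')
  32 → (5, 'dacdadadabbcbbdaabcabbdcaaaacacd')
  33 → (10, 'dadabbcbbdaabcabbdcaaaacacd')
  34 → (8, 'dadadabbcbbdaabcabbdcaaaacacd')
  35 → (27, 'dcaaaacacd')
  36 → (2, 'dcbdacdadadabbcbbdaabcabbdcaaaacacd')

[29, 30, 20, 31, 13, 24, 21, 32, 34, 6, 11, 9, 14, 17, 25, 22, 15, 18, 4, 26, 28, 23, 33, 16, 3, 0, 35, 7, 1, 36, 19, 12, 5, 10, 8, 27, 2]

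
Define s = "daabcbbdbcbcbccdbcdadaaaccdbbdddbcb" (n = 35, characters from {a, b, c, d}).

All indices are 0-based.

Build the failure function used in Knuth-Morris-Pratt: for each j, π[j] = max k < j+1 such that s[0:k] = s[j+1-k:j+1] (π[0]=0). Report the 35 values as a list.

[0, 0, 0, 0, 0, 0, 0, 1, 0, 0, 0, 0, 0, 0, 0, 1, 0, 0, 1, 2, 1, 2, 3, 0, 0, 0, 1, 0, 0, 1, 1, 1, 0, 0, 0]

π[0] = 0
j=1 s[j]='a': π[1]=0 (border '')
j=2 s[j]='a': π[2]=0 (border '')
j=3 s[j]='b': π[3]=0 (border '')
j=4 s[j]='c': π[4]=0 (border '')
j=5 s[j]='b': π[5]=0 (border '')
j=6 s[j]='b': π[6]=0 (border '')
j=7 s[j]='d': π[7]=1 (border 'd')
j=8 s[j]='b': k: 1→0; π[8]=0 (border '')
j=9 s[j]='c': π[9]=0 (border '')
j=10 s[j]='b': π[10]=0 (border '')
j=11 s[j]='c': π[11]=0 (border '')
j=12 s[j]='b': π[12]=0 (border '')
j=13 s[j]='c': π[13]=0 (border '')
j=14 s[j]='c': π[14]=0 (border '')
j=15 s[j]='d': π[15]=1 (border 'd')
j=16 s[j]='b': k: 1→0; π[16]=0 (border '')
j=17 s[j]='c': π[17]=0 (border '')
j=18 s[j]='d': π[18]=1 (border 'd')
j=19 s[j]='a': π[19]=2 (border 'da')
j=20 s[j]='d': k: 2→0; π[20]=1 (border 'd')
j=21 s[j]='a': π[21]=2 (border 'da')
j=22 s[j]='a': π[22]=3 (border 'daa')
j=23 s[j]='a': k: 3→0; π[23]=0 (border '')
j=24 s[j]='c': π[24]=0 (border '')
j=25 s[j]='c': π[25]=0 (border '')
j=26 s[j]='d': π[26]=1 (border 'd')
j=27 s[j]='b': k: 1→0; π[27]=0 (border '')
j=28 s[j]='b': π[28]=0 (border '')
j=29 s[j]='d': π[29]=1 (border 'd')
j=30 s[j]='d': k: 1→0; π[30]=1 (border 'd')
j=31 s[j]='d': k: 1→0; π[31]=1 (border 'd')
j=32 s[j]='b': k: 1→0; π[32]=0 (border '')
j=33 s[j]='c': π[33]=0 (border '')
j=34 s[j]='b': π[34]=0 (border '')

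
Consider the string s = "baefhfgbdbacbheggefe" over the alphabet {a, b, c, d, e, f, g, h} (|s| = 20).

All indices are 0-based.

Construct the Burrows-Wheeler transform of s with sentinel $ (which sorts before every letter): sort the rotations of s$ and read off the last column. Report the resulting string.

rank  rotation               last
    0  $baefhfgbdbacbheggefe  e
    1  acbheggefe$baefhfgbdb  b
    2  aefhfgbdbacbheggefe$b  b
    3  bacbheggefe$baefhfgbd  d
    4  baefhfgbdbacbheggefe$  $
    5  bdbacbheggefe$baefhfg  g
    6  bheggefe$baefhfgbdbac  c
    7  cbheggefe$baefhfgbdba  a
    8  dbacbheggefe$baefhfgb  b
    9  e$baefhfgbdbacbheggef  f
   10  efe$baefhfgbdbacbhegg  g
   11  efhfgbdbacbheggefe$ba  a
   12  eggefe$baefhfgbdbacbh  h
   13  fe$baefhfgbdbacbhegge  e
   14  fgbdbacbheggefe$baefh  h
   15  fhfgbdbacbheggefe$bae  e
   16  gbdbacbheggefe$baefhf  f
   17  gefe$baefhfgbdbacbheg  g
   18  ggefe$baefhfgbdbacbhe  e
   19  heggefe$baefhfgbdbacb  b
   20  hfgbdbacbheggefe$baef  f

ebbd$gcabfgahehefgebf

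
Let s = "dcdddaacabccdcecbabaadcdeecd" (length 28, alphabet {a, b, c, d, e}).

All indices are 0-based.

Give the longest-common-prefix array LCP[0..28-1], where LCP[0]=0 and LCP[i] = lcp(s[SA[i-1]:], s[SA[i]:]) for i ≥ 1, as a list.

rank | idx | suffix
   0 |   5 | aacabccdcecbabaadcdeecd
   1 |  19 | aadcdeecd
   2 |  17 | abaadcdeecd
   3 |   8 | abccdcecbabaadcdeecd
   4 |   6 | acabccdcecbabaadcdeecd
   5 |  20 | adcdeecd
   6 |  18 | baadcdeecd
   7 |  16 | babaadcdeecd
   8 |   9 | bccdcecbabaadcdeecd
   9 |   7 | cabccdcecbabaadcdeecd
  10 |  15 | cbabaadcdeecd
  11 |  10 | ccdcecbabaadcdeecd
  12 |  26 | cd
  13 |  11 | cdcecbabaadcdeecd
  14 |   1 | cdddaacabccdcecbabaadcdeecd
  15 |  22 | cdeecd
  16 |  13 | cecbabaadcdeecd
  17 |  27 | d
  18 |   4 | daacabccdcecbabaadcdeecd
  19 |   0 | dcdddaacabccdcecbabaadcdeecd
  20 |  21 | dcdeecd
  21 |  12 | dcecbabaadcdeecd
  22 |   3 | ddaacabccdcecbabaadcdeecd
  23 |   2 | dddaacabccdcecbabaadcdeecd
  24 |  23 | deecd
  25 |  14 | ecbabaadcdeecd
  26 |  25 | ecd
  27 |  24 | eecd

SA = [5, 19, 17, 8, 6, 20, 18, 16, 9, 7, 15, 10, 26, 11, 1, 22, 13, 27, 4, 0, 21, 12, 3, 2, 23, 14, 25, 24]
rank  pair      lcp
   1  s[5:],s[19:]  2  'aa'
   2  s[19:],s[17:]  1  'a'
   3  s[17:],s[8:]  2  'ab'
   4  s[8:],s[6:]  1  'a'
   5  s[6:],s[20:]  1  'a'
   6  s[20:],s[18:]  0  ''
   7  s[18:],s[16:]  2  'ba'
   8  s[16:],s[9:]  1  'b'
   9  s[9:],s[7:]  0  ''
  10  s[7:],s[15:]  1  'c'
  11  s[15:],s[10:]  1  'c'
  12  s[10:],s[26:]  1  'c'
  13  s[26:],s[11:]  2  'cd'
  14  s[11:],s[1:]  2  'cd'
  15  s[1:],s[22:]  2  'cd'
  16  s[22:],s[13:]  1  'c'
  17  s[13:],s[27:]  0  ''
  18  s[27:],s[4:]  1  'd'
  19  s[4:],s[0:]  1  'd'
  20  s[0:],s[21:]  3  'dcd'
  21  s[21:],s[12:]  2  'dc'
  22  s[12:],s[3:]  1  'd'
  23  s[3:],s[2:]  2  'dd'
  24  s[2:],s[23:]  1  'd'
  25  s[23:],s[14:]  0  ''
  26  s[14:],s[25:]  2  'ec'
  27  s[25:],s[24:]  1  'e'

[0, 2, 1, 2, 1, 1, 0, 2, 1, 0, 1, 1, 1, 2, 2, 2, 1, 0, 1, 1, 3, 2, 1, 2, 1, 0, 2, 1]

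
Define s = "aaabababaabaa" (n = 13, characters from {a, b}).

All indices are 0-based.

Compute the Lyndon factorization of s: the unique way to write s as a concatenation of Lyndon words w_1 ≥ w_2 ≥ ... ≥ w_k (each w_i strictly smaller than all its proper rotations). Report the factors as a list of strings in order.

emit factor 1: 'aaabababaab' (i=0, period=11)
emit factor 2: 'a' (i=11, period=1)
emit factor 3: 'a' (i=12, period=1)

["aaabababaab", "a", "a"]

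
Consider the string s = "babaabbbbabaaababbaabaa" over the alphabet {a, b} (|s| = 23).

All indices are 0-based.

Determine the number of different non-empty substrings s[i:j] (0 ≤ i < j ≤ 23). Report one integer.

218

sorted suffixes:
  #0 SA[0]=22  'a'
  #1 SA[1]=21  'aa'
  #2 SA[2]=11  'aaababbaabaa'
  #3 SA[3]=18  'aabaa'
  #4 SA[4]=12  'aababbaabaa'
  #5 SA[5]=3  'aabbbbabaaababbaabaa'
  #6 SA[6]=19  'abaa'
  #7 SA[7]=9  'abaaababbaabaa'
  #8 SA[8]=1  'abaabbbbabaaababbaabaa'
  #9 SA[9]=13  'ababbaabaa'
  #10 SA[10]=15  'abbaabaa'
  #11 SA[11]=4  'abbbbabaaababbaabaa'
  #12 SA[12]=20  'baa'
  #13 SA[13]=10  'baaababbaabaa'
  #14 SA[14]=17  'baabaa'
  #15 SA[15]=2  'baabbbbabaaababbaabaa'
  #16 SA[16]=8  'babaaababbaabaa'
  #17 SA[17]=0  'babaabbbbabaaababbaabaa'
  #18 SA[18]=14  'babbaabaa'
  #19 SA[19]=16  'bbaabaa'
  #20 SA[20]=7  'bbabaaababbaabaa'
  #21 SA[21]=6  'bbbabaaababbaabaa'
  #22 SA[22]=5  'bbbbabaaababbaabaa'

SA = [22, 21, 11, 18, 12, 3, 19, 9, 1, 13, 15, 4, 20, 10, 17, 2, 8, 0, 14, 16, 7, 6, 5]
[i] adj suffixes → lcp
  [1] 22/21 → 1 ('a')
  [2] 21/11 → 2 ('aa')
  [3] 11/18 → 2 ('aa')
  [4] 18/12 → 4 ('aaba')
  [5] 12/3 → 3 ('aab')
  [6] 3/19 → 1 ('a')
  [7] 19/9 → 4 ('abaa')
  [8] 9/1 → 4 ('abaa')
  [9] 1/13 → 3 ('aba')
  [10] 13/15 → 2 ('ab')
  [11] 15/4 → 3 ('abb')
  [12] 4/20 → 0 ('')
  [13] 20/10 → 3 ('baa')
  [14] 10/17 → 3 ('baa')
  [15] 17/2 → 4 ('baab')
  [16] 2/8 → 2 ('ba')
  [17] 8/0 → 5 ('babaa')
  [18] 0/14 → 3 ('bab')
  [19] 14/16 → 1 ('b')
  [20] 16/7 → 3 ('bba')
  [21] 7/6 → 2 ('bb')
  [22] 6/5 → 3 ('bbb')

n(n+1)/2 = 23·24/2 = 276
Σ LCP = 0 + 1 + 2 + 2 + 4 + 3 + 1 + 4 + 4 + 3 + 2 + 3 + 0 + 3 + 3 + 4 + 2 + 5 + 3 + 1 + 3 + 2 + 3 = 58
distinct = 276 − 58 = 218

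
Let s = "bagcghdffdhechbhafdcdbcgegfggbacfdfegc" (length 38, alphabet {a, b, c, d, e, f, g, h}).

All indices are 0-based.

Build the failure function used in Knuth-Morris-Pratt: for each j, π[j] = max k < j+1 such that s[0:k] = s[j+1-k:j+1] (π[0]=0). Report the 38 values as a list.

[0, 0, 0, 0, 0, 0, 0, 0, 0, 0, 0, 0, 0, 0, 1, 0, 0, 0, 0, 0, 0, 1, 0, 0, 0, 0, 0, 0, 0, 1, 2, 0, 0, 0, 0, 0, 0, 0]

π[0] = 0
j=1 s[j]='a': π[1]=0 (border '')
j=2 s[j]='g': π[2]=0 (border '')
j=3 s[j]='c': π[3]=0 (border '')
j=4 s[j]='g': π[4]=0 (border '')
j=5 s[j]='h': π[5]=0 (border '')
j=6 s[j]='d': π[6]=0 (border '')
j=7 s[j]='f': π[7]=0 (border '')
j=8 s[j]='f': π[8]=0 (border '')
j=9 s[j]='d': π[9]=0 (border '')
j=10 s[j]='h': π[10]=0 (border '')
j=11 s[j]='e': π[11]=0 (border '')
j=12 s[j]='c': π[12]=0 (border '')
j=13 s[j]='h': π[13]=0 (border '')
j=14 s[j]='b': π[14]=1 (border 'b')
j=15 s[j]='h': k: 1→0; π[15]=0 (border '')
j=16 s[j]='a': π[16]=0 (border '')
j=17 s[j]='f': π[17]=0 (border '')
j=18 s[j]='d': π[18]=0 (border '')
j=19 s[j]='c': π[19]=0 (border '')
j=20 s[j]='d': π[20]=0 (border '')
j=21 s[j]='b': π[21]=1 (border 'b')
j=22 s[j]='c': k: 1→0; π[22]=0 (border '')
j=23 s[j]='g': π[23]=0 (border '')
j=24 s[j]='e': π[24]=0 (border '')
j=25 s[j]='g': π[25]=0 (border '')
j=26 s[j]='f': π[26]=0 (border '')
j=27 s[j]='g': π[27]=0 (border '')
j=28 s[j]='g': π[28]=0 (border '')
j=29 s[j]='b': π[29]=1 (border 'b')
j=30 s[j]='a': π[30]=2 (border 'ba')
j=31 s[j]='c': k: 2→0; π[31]=0 (border '')
j=32 s[j]='f': π[32]=0 (border '')
j=33 s[j]='d': π[33]=0 (border '')
j=34 s[j]='f': π[34]=0 (border '')
j=35 s[j]='e': π[35]=0 (border '')
j=36 s[j]='g': π[36]=0 (border '')
j=37 s[j]='c': π[37]=0 (border '')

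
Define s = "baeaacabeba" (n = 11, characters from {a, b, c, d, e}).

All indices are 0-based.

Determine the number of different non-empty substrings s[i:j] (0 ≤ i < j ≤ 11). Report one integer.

58

rank | idx | suffix
   0 |  10 | a
   1 |   3 | aacabeba
   2 |   6 | abeba
   3 |   4 | acabeba
   4 |   1 | aeaacabeba
   5 |   9 | ba
   6 |   0 | baeaacabeba
   7 |   7 | beba
   8 |   5 | cabeba
   9 |   2 | eaacabeba
  10 |   8 | eba

SA = [10, 3, 6, 4, 1, 9, 0, 7, 5, 2, 8]
[i] adj suffixes → lcp
  [1] 10/3 → 1 ('a')
  [2] 3/6 → 1 ('a')
  [3] 6/4 → 1 ('a')
  [4] 4/1 → 1 ('a')
  [5] 1/9 → 0 ('')
  [6] 9/0 → 2 ('ba')
  [7] 0/7 → 1 ('b')
  [8] 7/5 → 0 ('')
  [9] 5/2 → 0 ('')
  [10] 2/8 → 1 ('e')

n(n+1)/2 = 11·12/2 = 66
Σ LCP = 0 + 1 + 1 + 1 + 1 + 0 + 2 + 1 + 0 + 0 + 1 = 8
distinct = 66 − 8 = 58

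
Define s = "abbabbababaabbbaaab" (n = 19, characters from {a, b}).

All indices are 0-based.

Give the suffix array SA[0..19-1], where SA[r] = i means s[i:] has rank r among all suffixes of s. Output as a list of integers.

rank | idx | suffix
   0 |  15 | aaab
   1 |  16 | aab
   2 |  10 | aabbbaaab
   3 |  17 | ab
   4 |   8 | abaabbbaaab
   5 |   6 | ababaabbbaaab
   6 |   3 | abbababaabbbaaab
   7 |   0 | abbabbababaabbbaaab
   8 |  11 | abbbaaab
   9 |  18 | b
  10 |  14 | baaab
  11 |   9 | baabbbaaab
  12 |   7 | babaabbbaaab
  13 |   5 | bababaabbbaaab
  14 |   2 | babbababaabbbaaab
  15 |  13 | bbaaab
  16 |   4 | bbababaabbbaaab
  17 |   1 | bbabbababaabbbaaab
  18 |  12 | bbbaaab

[15, 16, 10, 17, 8, 6, 3, 0, 11, 18, 14, 9, 7, 5, 2, 13, 4, 1, 12]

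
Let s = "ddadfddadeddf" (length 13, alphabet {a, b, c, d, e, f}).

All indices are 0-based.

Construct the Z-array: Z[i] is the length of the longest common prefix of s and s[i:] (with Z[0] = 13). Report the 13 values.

[13, 1, 0, 1, 0, 4, 1, 0, 1, 0, 2, 1, 0]

Z[0]=13
i=1: outside box; Z[1]=1 grow→box=[1,2)
i=2: outside box; Z[2]=0
i=3: outside box; Z[3]=1 grow→box=[3,4)
i=4: outside box; Z[4]=0
i=5: outside box; Z[5]=4 grow→box=[5,9)
i=6: min(r-i=3, Z[1]=1)=1; Z[6]=1
i=7: min(r-i=2, Z[2]=0)=0; Z[7]=0
i=8: min(r-i=1, Z[3]=1)=1; Z[8]=1
i=9: outside box; Z[9]=0
i=10: outside box; Z[10]=2 grow→box=[10,12)
i=11: min(r-i=1, Z[1]=1)=1; Z[11]=1
i=12: outside box; Z[12]=0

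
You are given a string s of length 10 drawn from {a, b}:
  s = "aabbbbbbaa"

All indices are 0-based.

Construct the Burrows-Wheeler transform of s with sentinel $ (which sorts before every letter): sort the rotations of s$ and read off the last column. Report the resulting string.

rank  rotation     last
    0  $aabbbbbbaa  a
    1  a$aabbbbbba  a
    2  aa$aabbbbbb  b
    3  aabbbbbbaa$  $
    4  abbbbbbaa$a  a
    5  baa$aabbbbb  b
    6  bbaa$aabbbb  b
    7  bbbaa$aabbb  b
    8  bbbbaa$aabb  b
    9  bbbbbaa$aab  b
   10  bbbbbbaa$aa  a

aab$abbbbba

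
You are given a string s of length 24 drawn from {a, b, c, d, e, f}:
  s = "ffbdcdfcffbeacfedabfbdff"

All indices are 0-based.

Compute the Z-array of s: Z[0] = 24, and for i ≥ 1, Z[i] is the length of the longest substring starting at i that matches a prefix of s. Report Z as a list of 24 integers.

Z[0]=24
i=1: i≥r, start 0; Z[1]=1 extend→box=[1,2)
i=2: i≥r, start 0; Z[2]=0
i=3: i≥r, start 0; Z[3]=0
i=4: i≥r, start 0; Z[4]=0
i=5: i≥r, start 0; Z[5]=0
i=6: i≥r, start 0; Z[6]=1 extend→box=[6,7)
i=7: i≥r, start 0; Z[7]=0
i=8: i≥r, start 0; Z[8]=3 extend→box=[8,11)
i=9: min(r-i=2, Z[1]=1)=1; Z[9]=1
i=10: min(r-i=1, Z[2]=0)=0; Z[10]=0
i=11: i≥r, start 0; Z[11]=0
i=12: i≥r, start 0; Z[12]=0
i=13: i≥r, start 0; Z[13]=0
i=14: i≥r, start 0; Z[14]=1 extend→box=[14,15)
i=15: i≥r, start 0; Z[15]=0
i=16: i≥r, start 0; Z[16]=0
i=17: i≥r, start 0; Z[17]=0
i=18: i≥r, start 0; Z[18]=0
i=19: i≥r, start 0; Z[19]=1 extend→box=[19,20)
i=20: i≥r, start 0; Z[20]=0
i=21: i≥r, start 0; Z[21]=0
i=22: i≥r, start 0; Z[22]=2 extend→box=[22,24)
i=23: min(r-i=1, Z[1]=1)=1; Z[23]=1

[24, 1, 0, 0, 0, 0, 1, 0, 3, 1, 0, 0, 0, 0, 1, 0, 0, 0, 0, 1, 0, 0, 2, 1]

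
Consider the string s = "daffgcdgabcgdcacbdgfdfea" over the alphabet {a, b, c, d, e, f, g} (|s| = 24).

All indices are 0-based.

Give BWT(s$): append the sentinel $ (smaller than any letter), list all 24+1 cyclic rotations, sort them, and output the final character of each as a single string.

rank  rotation                   last
    0  $daffgcdgabcgdcacbdgfdfea  a
    1  a$daffgcdgabcgdcacbdgfdfe  e
    2  abcgdcacbdgfdfea$daffgcdg  g
    3  acbdgfdfea$daffgcdgabcgdc  c
    4  affgcdgabcgdcacbdgfdfea$d  d
    5  bcgdcacbdgfdfea$daffgcdga  a
    6  bdgfdfea$daffgcdgabcgdcac  c
    7  cacbdgfdfea$daffgcdgabcgd  d
    8  cbdgfdfea$daffgcdgabcgdca  a
    9  cdgabcgdcacbdgfdfea$daffg  g
   10  cgdcacbdgfdfea$daffgcdgab  b
   11  daffgcdgabcgdcacbdgfdfea$  $
   12  dcacbdgfdfea$daffgcdgabcg  g
   13  dfea$daffgcdgabcgdcacbdgf  f
   14  dgabcgdcacbdgfdfea$daffgc  c
   15  dgfdfea$daffgcdgabcgdcacb  b
   16  ea$daffgcdgabcgdcacbdgfdf  f
   17  fdfea$daffgcdgabcgdcacbdg  g
   18  fea$daffgcdgabcgdcacbdgfd  d
   19  ffgcdgabcgdcacbdgfdfea$da  a
   20  fgcdgabcgdcacbdgfdfea$daf  f
   21  gabcgdcacbdgfdfea$daffgcd  d
   22  gcdgabcgdcacbdgfdfea$daff  f
   23  gdcacbdgfdfea$daffgcdgabc  c
   24  gfdfea$daffgcdgabcgdcacbd  d

aegcdacdagb$gfcbfgdafdfcd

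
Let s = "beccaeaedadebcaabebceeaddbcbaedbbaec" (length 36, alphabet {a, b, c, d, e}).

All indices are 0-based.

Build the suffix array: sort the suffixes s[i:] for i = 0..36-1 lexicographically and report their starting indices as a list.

[14, 15, 22, 9, 4, 33, 6, 28, 32, 27, 31, 12, 25, 18, 16, 0, 35, 13, 3, 26, 2, 19, 8, 30, 24, 23, 10, 21, 5, 11, 17, 34, 1, 7, 29, 20]

rank→(start, suffix):
  0 → (14, 'aabebceeaddbcbaedbbaec')
  1 → (15, 'abebceeaddbcbaedbbaec')
  2 → (22, 'addbcbaedbbaec')
  3 → (9, 'adebcaabebceeaddbcbaedbbaec')
  4 → (4, 'aeaedadebcaabebceeaddbcbaedbbaec')
  5 → (33, 'aec')
  6 → (6, 'aedadebcaabebceeaddbcbaedbbaec')
  7 → (28, 'aedbbaec')
  8 → (32, 'baec')
  9 → (27, 'baedbbaec')
  10 → (31, 'bbaec')
  11 → (12, 'bcaabebceeaddbcbaedbbaec')
  12 → (25, 'bcbaedbbaec')
  13 → (18, 'bceeaddbcbaedbbaec')
  14 → (16, 'bebceeaddbcbaedbbaec')
  15 → (0, 'beccaeaedadebcaabebceeaddbcbaedbbaec')
  16 → (35, 'c')
  17 → (13, 'caabebceeaddbcbaedbbaec')
  18 → (3, 'caeaedadebcaabebceeaddbcbaedbbaec')
  19 → (26, 'cbaedbbaec')
  20 → (2, 'ccaeaedadebcaabebceeaddbcbaedbbaec')
  21 → (19, 'ceeaddbcbaedbbaec')
  22 → (8, 'dadebcaabebceeaddbcbaedbbaec')
  23 → (30, 'dbbaec')
  24 → (24, 'dbcbaedbbaec')
  25 → (23, 'ddbcbaedbbaec')
  26 → (10, 'debcaabebceeaddbcbaedbbaec')
  27 → (21, 'eaddbcbaedbbaec')
  28 → (5, 'eaedadebcaabebceeaddbcbaedbbaec')
  29 → (11, 'ebcaabebceeaddbcbaedbbaec')
  30 → (17, 'ebceeaddbcbaedbbaec')
  31 → (34, 'ec')
  32 → (1, 'eccaeaedadebcaabebceeaddbcbaedbbaec')
  33 → (7, 'edadebcaabebceeaddbcbaedbbaec')
  34 → (29, 'edbbaec')
  35 → (20, 'eeaddbcbaedbbaec')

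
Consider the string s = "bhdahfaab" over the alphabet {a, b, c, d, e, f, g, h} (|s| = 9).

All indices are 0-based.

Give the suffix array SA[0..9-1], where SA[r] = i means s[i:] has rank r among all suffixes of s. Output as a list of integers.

sorted suffixes:
  #0 SA[0]=6  'aab'
  #1 SA[1]=7  'ab'
  #2 SA[2]=3  'ahfaab'
  #3 SA[3]=8  'b'
  #4 SA[4]=0  'bhdahfaab'
  #5 SA[5]=2  'dahfaab'
  #6 SA[6]=5  'faab'
  #7 SA[7]=1  'hdahfaab'
  #8 SA[8]=4  'hfaab'

[6, 7, 3, 8, 0, 2, 5, 1, 4]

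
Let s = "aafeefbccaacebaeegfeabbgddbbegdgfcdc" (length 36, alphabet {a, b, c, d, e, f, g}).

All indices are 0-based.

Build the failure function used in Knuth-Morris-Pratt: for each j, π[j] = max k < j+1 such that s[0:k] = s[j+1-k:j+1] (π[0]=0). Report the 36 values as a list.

π[0] = 0
j=1 s[j]='a': π[1]=1 (border 'a')
j=2 s[j]='f': k: 1→0; π[2]=0 (border '')
j=3 s[j]='e': π[3]=0 (border '')
j=4 s[j]='e': π[4]=0 (border '')
j=5 s[j]='f': π[5]=0 (border '')
j=6 s[j]='b': π[6]=0 (border '')
j=7 s[j]='c': π[7]=0 (border '')
j=8 s[j]='c': π[8]=0 (border '')
j=9 s[j]='a': π[9]=1 (border 'a')
j=10 s[j]='a': π[10]=2 (border 'aa')
j=11 s[j]='c': k: 2→1→0; π[11]=0 (border '')
j=12 s[j]='e': π[12]=0 (border '')
j=13 s[j]='b': π[13]=0 (border '')
j=14 s[j]='a': π[14]=1 (border 'a')
j=15 s[j]='e': k: 1→0; π[15]=0 (border '')
j=16 s[j]='e': π[16]=0 (border '')
j=17 s[j]='g': π[17]=0 (border '')
j=18 s[j]='f': π[18]=0 (border '')
j=19 s[j]='e': π[19]=0 (border '')
j=20 s[j]='a': π[20]=1 (border 'a')
j=21 s[j]='b': k: 1→0; π[21]=0 (border '')
j=22 s[j]='b': π[22]=0 (border '')
j=23 s[j]='g': π[23]=0 (border '')
j=24 s[j]='d': π[24]=0 (border '')
j=25 s[j]='d': π[25]=0 (border '')
j=26 s[j]='b': π[26]=0 (border '')
j=27 s[j]='b': π[27]=0 (border '')
j=28 s[j]='e': π[28]=0 (border '')
j=29 s[j]='g': π[29]=0 (border '')
j=30 s[j]='d': π[30]=0 (border '')
j=31 s[j]='g': π[31]=0 (border '')
j=32 s[j]='f': π[32]=0 (border '')
j=33 s[j]='c': π[33]=0 (border '')
j=34 s[j]='d': π[34]=0 (border '')
j=35 s[j]='c': π[35]=0 (border '')

[0, 1, 0, 0, 0, 0, 0, 0, 0, 1, 2, 0, 0, 0, 1, 0, 0, 0, 0, 0, 1, 0, 0, 0, 0, 0, 0, 0, 0, 0, 0, 0, 0, 0, 0, 0]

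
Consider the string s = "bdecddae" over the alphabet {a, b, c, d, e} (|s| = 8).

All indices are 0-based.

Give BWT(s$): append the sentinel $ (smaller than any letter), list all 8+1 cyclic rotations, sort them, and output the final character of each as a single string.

ed$edcbad

rank  rotation   last
    0  $bdecddae  e
    1  ae$bdecdd  d
    2  bdecddae$  $
    3  cddae$bde  e
    4  dae$bdecd  d
    5  ddae$bdec  c
    6  decddae$b  b
    7  e$bdecdda  a
    8  ecddae$bd  d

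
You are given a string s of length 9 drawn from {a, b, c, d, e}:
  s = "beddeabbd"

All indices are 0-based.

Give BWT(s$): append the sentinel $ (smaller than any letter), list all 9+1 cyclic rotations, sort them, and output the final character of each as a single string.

deab$beddb

rank  rotation    last
    0  $beddeabbd  d
    1  abbd$bedde  e
    2  bbd$beddea  a
    3  bd$beddeab  b
    4  beddeabbd$  $
    5  d$beddeabb  b
    6  ddeabbd$be  e
    7  deabbd$bed  d
    8  eabbd$bedd  d
    9  eddeabbd$b  b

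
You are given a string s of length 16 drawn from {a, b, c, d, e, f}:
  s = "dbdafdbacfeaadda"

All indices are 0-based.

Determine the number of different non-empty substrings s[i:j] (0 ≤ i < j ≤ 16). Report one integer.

rank | idx | suffix
   0 |  15 | a
   1 |  11 | aadda
   2 |   7 | acfeaadda
   3 |  12 | adda
   4 |   3 | afdbacfeaadda
   5 |   6 | bacfeaadda
   6 |   1 | bdafdbacfeaadda
   7 |   8 | cfeaadda
   8 |  14 | da
   9 |   2 | dafdbacfeaadda
  10 |   5 | dbacfeaadda
  11 |   0 | dbdafdbacfeaadda
  12 |  13 | dda
  13 |  10 | eaadda
  14 |   4 | fdbacfeaadda
  15 |   9 | feaadda

SA = [15, 11, 7, 12, 3, 6, 1, 8, 14, 2, 5, 0, 13, 10, 4, 9]
[i] adj suffixes → lcp
  [1] 15/11 → 1 ('a')
  [2] 11/7 → 1 ('a')
  [3] 7/12 → 1 ('a')
  [4] 12/3 → 1 ('a')
  [5] 3/6 → 0 ('')
  [6] 6/1 → 1 ('b')
  [7] 1/8 → 0 ('')
  [8] 8/14 → 0 ('')
  [9] 14/2 → 2 ('da')
  [10] 2/5 → 1 ('d')
  [11] 5/0 → 2 ('db')
  [12] 0/13 → 1 ('d')
  [13] 13/10 → 0 ('')
  [14] 10/4 → 0 ('')
  [15] 4/9 → 1 ('f')

n(n+1)/2 = 16·17/2 = 136
Σ LCP = 0 + 1 + 1 + 1 + 1 + 0 + 1 + 0 + 0 + 2 + 1 + 2 + 1 + 0 + 0 + 1 = 12
distinct = 136 − 12 = 124

124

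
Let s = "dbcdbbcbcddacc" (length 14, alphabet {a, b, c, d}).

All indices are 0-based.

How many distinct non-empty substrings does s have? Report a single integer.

rank→(start, suffix):
  0 → (11, 'acc')
  1 → (4, 'bbcbcddacc')
  2 → (5, 'bcbcddacc')
  3 → (1, 'bcdbbcbcddacc')
  4 → (7, 'bcddacc')
  5 → (13, 'c')
  6 → (6, 'cbcddacc')
  7 → (12, 'cc')
  8 → (2, 'cdbbcbcddacc')
  9 → (8, 'cddacc')
  10 → (10, 'dacc')
  11 → (3, 'dbbcbcddacc')
  12 → (0, 'dbcdbbcbcddacc')
  13 → (9, 'ddacc')

SA = [11, 4, 5, 1, 7, 13, 6, 12, 2, 8, 10, 3, 0, 9]
i: (SA[i-1],SA[i]) lcp shared
  1: (11,4) 0 ''
  2: (4,5) 1 'b'
  3: (5,1) 2 'bc'
  4: (1,7) 3 'bcd'
  5: (7,13) 0 ''
  6: (13,6) 1 'c'
  7: (6,12) 1 'c'
  8: (12,2) 1 'c'
  9: (2,8) 2 'cd'
  10: (8,10) 0 ''
  11: (10,3) 1 'd'
  12: (3,0) 2 'db'
  13: (0,9) 1 'd'

n(n+1)/2 = 14·15/2 = 105
Σ LCP = 0 + 0 + 1 + 2 + 3 + 0 + 1 + 1 + 1 + 2 + 0 + 1 + 2 + 1 = 15
distinct = 105 − 15 = 90

90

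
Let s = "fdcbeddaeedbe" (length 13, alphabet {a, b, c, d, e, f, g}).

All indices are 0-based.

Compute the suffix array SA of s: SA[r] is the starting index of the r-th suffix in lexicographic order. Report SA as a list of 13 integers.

[7, 11, 3, 2, 6, 10, 1, 5, 12, 9, 4, 8, 0]

sorted suffixes:
  #0 SA[0]=7  'aeedbe'
  #1 SA[1]=11  'be'
  #2 SA[2]=3  'beddaeedbe'
  #3 SA[3]=2  'cbeddaeedbe'
  #4 SA[4]=6  'daeedbe'
  #5 SA[5]=10  'dbe'
  #6 SA[6]=1  'dcbeddaeedbe'
  #7 SA[7]=5  'ddaeedbe'
  #8 SA[8]=12  'e'
  #9 SA[9]=9  'edbe'
  #10 SA[10]=4  'eddaeedbe'
  #11 SA[11]=8  'eedbe'
  #12 SA[12]=0  'fdcbeddaeedbe'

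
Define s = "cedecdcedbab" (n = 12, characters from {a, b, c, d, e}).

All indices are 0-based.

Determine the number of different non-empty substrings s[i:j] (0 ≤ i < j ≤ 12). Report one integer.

sorted suffixes:
  #0 SA[0]=10  'ab'
  #1 SA[1]=11  'b'
  #2 SA[2]=9  'bab'
  #3 SA[3]=4  'cdcedbab'
  #4 SA[4]=6  'cedbab'
  #5 SA[5]=0  'cedecdcedbab'
  #6 SA[6]=8  'dbab'
  #7 SA[7]=5  'dcedbab'
  #8 SA[8]=2  'decdcedbab'
  #9 SA[9]=3  'ecdcedbab'
  #10 SA[10]=7  'edbab'
  #11 SA[11]=1  'edecdcedbab'

SA = [10, 11, 9, 4, 6, 0, 8, 5, 2, 3, 7, 1]
i: (SA[i-1],SA[i]) lcp shared
  1: (10,11) 0 ''
  2: (11,9) 1 'b'
  3: (9,4) 0 ''
  4: (4,6) 1 'c'
  5: (6,0) 3 'ced'
  6: (0,8) 0 ''
  7: (8,5) 1 'd'
  8: (5,2) 1 'd'
  9: (2,3) 0 ''
  10: (3,7) 1 'e'
  11: (7,1) 2 'ed'

n(n+1)/2 = 12·13/2 = 78
Σ LCP = 0 + 0 + 1 + 0 + 1 + 3 + 0 + 1 + 1 + 0 + 1 + 2 = 10
distinct = 78 − 10 = 68

68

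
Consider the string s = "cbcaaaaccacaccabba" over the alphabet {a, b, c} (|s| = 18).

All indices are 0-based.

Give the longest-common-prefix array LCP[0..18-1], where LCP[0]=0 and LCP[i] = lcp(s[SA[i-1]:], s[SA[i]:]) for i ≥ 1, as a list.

rank→(start, suffix):
  0 → (17, 'a')
  1 → (3, 'aaaaccacaccabba')
  2 → (4, 'aaaccacaccabba')
  3 → (5, 'aaccacaccabba')
  4 → (14, 'abba')
  5 → (9, 'acaccabba')
  6 → (11, 'accabba')
  7 → (6, 'accacaccabba')
  8 → (16, 'ba')
  9 → (15, 'bba')
  10 → (1, 'bcaaaaccacaccabba')
  11 → (2, 'caaaaccacaccabba')
  12 → (13, 'cabba')
  13 → (8, 'cacaccabba')
  14 → (10, 'caccabba')
  15 → (0, 'cbcaaaaccacaccabba')
  16 → (12, 'ccabba')
  17 → (7, 'ccacaccabba')

SA = [17, 3, 4, 5, 14, 9, 11, 6, 16, 15, 1, 2, 13, 8, 10, 0, 12, 7]
[i] adj suffixes → lcp
  [1] 17/3 → 1 ('a')
  [2] 3/4 → 3 ('aaa')
  [3] 4/5 → 2 ('aa')
  [4] 5/14 → 1 ('a')
  [5] 14/9 → 1 ('a')
  [6] 9/11 → 2 ('ac')
  [7] 11/6 → 4 ('acca')
  [8] 6/16 → 0 ('')
  [9] 16/15 → 1 ('b')
  [10] 15/1 → 1 ('b')
  [11] 1/2 → 0 ('')
  [12] 2/13 → 2 ('ca')
  [13] 13/8 → 2 ('ca')
  [14] 8/10 → 3 ('cac')
  [15] 10/0 → 1 ('c')
  [16] 0/12 → 1 ('c')
  [17] 12/7 → 3 ('cca')

[0, 1, 3, 2, 1, 1, 2, 4, 0, 1, 1, 0, 2, 2, 3, 1, 1, 3]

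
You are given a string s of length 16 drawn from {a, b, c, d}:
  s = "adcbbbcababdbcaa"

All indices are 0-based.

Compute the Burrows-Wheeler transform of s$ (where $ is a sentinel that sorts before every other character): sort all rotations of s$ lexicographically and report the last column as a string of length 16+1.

rank  rotation           last
    0  $adcbbbcababdbcaa  a
    1  a$adcbbbcababdbca  a
    2  aa$adcbbbcababdbc  c
    3  ababdbcaa$adcbbbc  c
    4  abdbcaa$adcbbbcab  b
    5  adcbbbcababdbcaa$  $
    6  babdbcaa$adcbbbca  a
    7  bbbcababdbcaa$adc  c
    8  bbcababdbcaa$adcb  b
    9  bcaa$adcbbbcababd  d
   10  bcababdbcaa$adcbb  b
   11  bdbcaa$adcbbbcaba  a
   12  caa$adcbbbcababdb  b
   13  cababdbcaa$adcbbb  b
   14  cbbbcababdbcaa$ad  d
   15  dbcaa$adcbbbcabab  b
   16  dcbbbcababdbcaa$a  a

aaccb$acbdbabbdba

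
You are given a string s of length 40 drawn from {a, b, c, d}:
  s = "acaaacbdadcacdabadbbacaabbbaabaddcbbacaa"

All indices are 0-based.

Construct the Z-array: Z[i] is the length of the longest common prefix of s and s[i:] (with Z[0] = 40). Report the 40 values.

Z[0]=40
i=1: i≥r, start 0; Z[1]=0
i=2: i≥r, start 0; Z[2]=1 grow→box=[2,3)
i=3: i≥r, start 0; Z[3]=1 grow→box=[3,4)
i=4: i≥r, start 0; Z[4]=2 grow→box=[4,6)
i=5: min(r-i=1, Z[1]=0)=0; Z[5]=0
i=6: i≥r, start 0; Z[6]=0
i=7: i≥r, start 0; Z[7]=0
i=8: i≥r, start 0; Z[8]=1 grow→box=[8,9)
i=9: i≥r, start 0; Z[9]=0
i=10: i≥r, start 0; Z[10]=0
i=11: i≥r, start 0; Z[11]=2 grow→box=[11,13)
i=12: min(r-i=1, Z[1]=0)=0; Z[12]=0
i=13: i≥r, start 0; Z[13]=0
i=14: i≥r, start 0; Z[14]=1 grow→box=[14,15)
i=15: i≥r, start 0; Z[15]=0
i=16: i≥r, start 0; Z[16]=1 grow→box=[16,17)
i=17: i≥r, start 0; Z[17]=0
i=18: i≥r, start 0; Z[18]=0
i=19: i≥r, start 0; Z[19]=0
i=20: i≥r, start 0; Z[20]=4 grow→box=[20,24)
i=21: min(r-i=3, Z[1]=0)=0; Z[21]=0
i=22: min(r-i=2, Z[2]=1)=1; Z[22]=1
i=23: min(r-i=1, Z[3]=1)=1; Z[23]=1
i=24: i≥r, start 0; Z[24]=0
i=25: i≥r, start 0; Z[25]=0
i=26: i≥r, start 0; Z[26]=0
i=27: i≥r, start 0; Z[27]=1 grow→box=[27,28)
i=28: i≥r, start 0; Z[28]=1 grow→box=[28,29)
i=29: i≥r, start 0; Z[29]=0
i=30: i≥r, start 0; Z[30]=1 grow→box=[30,31)
i=31: i≥r, start 0; Z[31]=0
i=32: i≥r, start 0; Z[32]=0
i=33: i≥r, start 0; Z[33]=0
i=34: i≥r, start 0; Z[34]=0
i=35: i≥r, start 0; Z[35]=0
i=36: i≥r, start 0; Z[36]=4 grow→box=[36,40)
i=37: min(r-i=3, Z[1]=0)=0; Z[37]=0
i=38: min(r-i=2, Z[2]=1)=1; Z[38]=1
i=39: min(r-i=1, Z[3]=1)=1; Z[39]=1

[40, 0, 1, 1, 2, 0, 0, 0, 1, 0, 0, 2, 0, 0, 1, 0, 1, 0, 0, 0, 4, 0, 1, 1, 0, 0, 0, 1, 1, 0, 1, 0, 0, 0, 0, 0, 4, 0, 1, 1]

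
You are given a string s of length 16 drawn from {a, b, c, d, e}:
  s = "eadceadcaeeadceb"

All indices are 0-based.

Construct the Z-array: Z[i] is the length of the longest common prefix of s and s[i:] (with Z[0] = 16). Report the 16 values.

Z[0]=16
i=1: fresh scan; Z[1]=0
i=2: fresh scan; Z[2]=0
i=3: fresh scan; Z[3]=0
i=4: fresh scan; Z[4]=4 scan→box=[4,8)
i=5: min(r-i=3, Z[1]=0)=0; Z[5]=0
i=6: min(r-i=2, Z[2]=0)=0; Z[6]=0
i=7: min(r-i=1, Z[3]=0)=0; Z[7]=0
i=8: fresh scan; Z[8]=0
i=9: fresh scan; Z[9]=1 scan→box=[9,10)
i=10: fresh scan; Z[10]=5 scan→box=[10,15)
i=11: min(r-i=4, Z[1]=0)=0; Z[11]=0
i=12: min(r-i=3, Z[2]=0)=0; Z[12]=0
i=13: min(r-i=2, Z[3]=0)=0; Z[13]=0
i=14: min(r-i=1, Z[4]=4)=1; Z[14]=1
i=15: fresh scan; Z[15]=0

[16, 0, 0, 0, 4, 0, 0, 0, 0, 1, 5, 0, 0, 0, 1, 0]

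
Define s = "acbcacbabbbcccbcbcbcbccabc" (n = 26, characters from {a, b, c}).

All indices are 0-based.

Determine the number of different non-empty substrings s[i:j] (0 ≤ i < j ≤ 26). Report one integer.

293

rank | idx | suffix
   0 |   7 | abbbcccbcbcbcbccabc
   1 |  23 | abc
   2 |   4 | acbabbbcccbcbcbcbccabc
   3 |   0 | acbcacbabbbcccbcbcbcbccabc
   4 |   6 | babbbcccbcbcbcbccabc
   5 |   8 | bbbcccbcbcbcbccabc
   6 |   9 | bbcccbcbcbcbccabc
   7 |  24 | bc
   8 |   2 | bcacbabbbcccbcbcbcbccabc
   9 |  14 | bcbcbcbccabc
  10 |  16 | bcbcbccabc
  11 |  18 | bcbccabc
  12 |  20 | bccabc
  13 |  10 | bcccbcbcbcbccabc
  14 |  25 | c
  15 |  22 | cabc
  16 |   3 | cacbabbbcccbcbcbcbccabc
  17 |   5 | cbabbbcccbcbcbcbccabc
  18 |   1 | cbcacbabbbcccbcbcbcbccabc
  19 |  13 | cbcbcbcbccabc
  20 |  15 | cbcbcbccabc
  21 |  17 | cbcbccabc
  22 |  19 | cbccabc
  23 |  21 | ccabc
  24 |  12 | ccbcbcbcbccabc
  25 |  11 | cccbcbcbcbccabc

SA = [7, 23, 4, 0, 6, 8, 9, 24, 2, 14, 16, 18, 20, 10, 25, 22, 3, 5, 1, 13, 15, 17, 19, 21, 12, 11]
rank  pair      lcp
   1  s[7:],s[23:]  2  'ab'
   2  s[23:],s[4:]  1  'a'
   3  s[4:],s[0:]  3  'acb'
   4  s[0:],s[6:]  0  ''
   5  s[6:],s[8:]  1  'b'
   6  s[8:],s[9:]  2  'bb'
   7  s[9:],s[24:]  1  'b'
   8  s[24:],s[2:]  2  'bc'
   9  s[2:],s[14:]  2  'bc'
  10  s[14:],s[16:]  6  'bcbcbc'
  11  s[16:],s[18:]  4  'bcbc'
  12  s[18:],s[20:]  2  'bc'
  13  s[20:],s[10:]  3  'bcc'
  14  s[10:],s[25:]  0  ''
  15  s[25:],s[22:]  1  'c'
  16  s[22:],s[3:]  2  'ca'
  17  s[3:],s[5:]  1  'c'
  18  s[5:],s[1:]  2  'cb'
  19  s[1:],s[13:]  3  'cbc'
  20  s[13:],s[15:]  7  'cbcbcbc'
  21  s[15:],s[17:]  5  'cbcbc'
  22  s[17:],s[19:]  3  'cbc'
  23  s[19:],s[21:]  1  'c'
  24  s[21:],s[12:]  2  'cc'
  25  s[12:],s[11:]  2  'cc'

n(n+1)/2 = 26·27/2 = 351
Σ LCP = 0 + 2 + 1 + 3 + 0 + 1 + 2 + 1 + 2 + 2 + 6 + 4 + 2 + 3 + 0 + 1 + 2 + 1 + 2 + 3 + 7 + 5 + 3 + 1 + 2 + 2 = 58
distinct = 351 − 58 = 293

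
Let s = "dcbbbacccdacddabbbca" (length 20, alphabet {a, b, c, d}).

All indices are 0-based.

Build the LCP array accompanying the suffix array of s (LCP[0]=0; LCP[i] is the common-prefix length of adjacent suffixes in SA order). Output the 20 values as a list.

sorted suffixes:
  #0 SA[0]=19  'a'
  #1 SA[1]=14  'abbbca'
  #2 SA[2]=5  'acccdacddabbbca'
  #3 SA[3]=10  'acddabbbca'
  #4 SA[4]=4  'bacccdacddabbbca'
  #5 SA[5]=3  'bbacccdacddabbbca'
  #6 SA[6]=2  'bbbacccdacddabbbca'
  #7 SA[7]=15  'bbbca'
  #8 SA[8]=16  'bbca'
  #9 SA[9]=17  'bca'
  #10 SA[10]=18  'ca'
  #11 SA[11]=1  'cbbbacccdacddabbbca'
  #12 SA[12]=6  'cccdacddabbbca'
  #13 SA[13]=7  'ccdacddabbbca'
  #14 SA[14]=8  'cdacddabbbca'
  #15 SA[15]=11  'cddabbbca'
  #16 SA[16]=13  'dabbbca'
  #17 SA[17]=9  'dacddabbbca'
  #18 SA[18]=0  'dcbbbacccdacddabbbca'
  #19 SA[19]=12  'ddabbbca'

SA = [19, 14, 5, 10, 4, 3, 2, 15, 16, 17, 18, 1, 6, 7, 8, 11, 13, 9, 0, 12]
rank  pair      lcp
   1  s[19:],s[14:]  1  'a'
   2  s[14:],s[5:]  1  'a'
   3  s[5:],s[10:]  2  'ac'
   4  s[10:],s[4:]  0  ''
   5  s[4:],s[3:]  1  'b'
   6  s[3:],s[2:]  2  'bb'
   7  s[2:],s[15:]  3  'bbb'
   8  s[15:],s[16:]  2  'bb'
   9  s[16:],s[17:]  1  'b'
  10  s[17:],s[18:]  0  ''
  11  s[18:],s[1:]  1  'c'
  12  s[1:],s[6:]  1  'c'
  13  s[6:],s[7:]  2  'cc'
  14  s[7:],s[8:]  1  'c'
  15  s[8:],s[11:]  2  'cd'
  16  s[11:],s[13:]  0  ''
  17  s[13:],s[9:]  2  'da'
  18  s[9:],s[0:]  1  'd'
  19  s[0:],s[12:]  1  'd'

[0, 1, 1, 2, 0, 1, 2, 3, 2, 1, 0, 1, 1, 2, 1, 2, 0, 2, 1, 1]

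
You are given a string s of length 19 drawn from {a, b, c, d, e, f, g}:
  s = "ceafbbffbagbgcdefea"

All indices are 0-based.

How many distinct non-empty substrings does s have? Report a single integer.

176

rank | idx | suffix
   0 |  18 | a
   1 |   2 | afbbffbagbgcdefea
   2 |   9 | agbgcdefea
   3 |   8 | bagbgcdefea
   4 |   4 | bbffbagbgcdefea
   5 |   5 | bffbagbgcdefea
   6 |  11 | bgcdefea
   7 |  13 | cdefea
   8 |   0 | ceafbbffbagbgcdefea
   9 |  14 | defea
  10 |  17 | ea
  11 |   1 | eafbbffbagbgcdefea
  12 |  15 | efea
  13 |   7 | fbagbgcdefea
  14 |   3 | fbbffbagbgcdefea
  15 |  16 | fea
  16 |   6 | ffbagbgcdefea
  17 |  10 | gbgcdefea
  18 |  12 | gcdefea

SA = [18, 2, 9, 8, 4, 5, 11, 13, 0, 14, 17, 1, 15, 7, 3, 16, 6, 10, 12]
[i] adj suffixes → lcp
  [1] 18/2 → 1 ('a')
  [2] 2/9 → 1 ('a')
  [3] 9/8 → 0 ('')
  [4] 8/4 → 1 ('b')
  [5] 4/5 → 1 ('b')
  [6] 5/11 → 1 ('b')
  [7] 11/13 → 0 ('')
  [8] 13/0 → 1 ('c')
  [9] 0/14 → 0 ('')
  [10] 14/17 → 0 ('')
  [11] 17/1 → 2 ('ea')
  [12] 1/15 → 1 ('e')
  [13] 15/7 → 0 ('')
  [14] 7/3 → 2 ('fb')
  [15] 3/16 → 1 ('f')
  [16] 16/6 → 1 ('f')
  [17] 6/10 → 0 ('')
  [18] 10/12 → 1 ('g')

n(n+1)/2 = 19·20/2 = 190
Σ LCP = 0 + 1 + 1 + 0 + 1 + 1 + 1 + 0 + 1 + 0 + 0 + 2 + 1 + 0 + 2 + 1 + 1 + 0 + 1 = 14
distinct = 190 − 14 = 176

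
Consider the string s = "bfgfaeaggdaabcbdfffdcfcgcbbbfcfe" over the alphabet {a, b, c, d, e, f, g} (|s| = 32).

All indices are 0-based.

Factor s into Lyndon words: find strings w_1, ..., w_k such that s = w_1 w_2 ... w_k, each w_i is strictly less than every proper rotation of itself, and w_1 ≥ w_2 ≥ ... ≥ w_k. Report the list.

emit factor 1: 'bfgf' (i=0, period=4)
emit factor 2: 'aeaggd' (i=4, period=6)
emit factor 3: 'aabcbdfffdcfcgcbbbfcfe' (i=10, period=22)

["bfgf", "aeaggd", "aabcbdfffdcfcgcbbbfcfe"]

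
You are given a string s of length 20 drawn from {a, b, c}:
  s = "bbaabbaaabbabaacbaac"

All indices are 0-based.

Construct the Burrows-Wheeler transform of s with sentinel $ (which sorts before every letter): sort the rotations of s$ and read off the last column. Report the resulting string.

rank  rotation               last
    0  $bbaabbaaabbabaacbaac  c
    1  aaabbabaacbaac$bbaabb  b
    2  aabbaaabbabaacbaac$bb  b
    3  aabbabaacbaac$bbaabba  a
    4  aac$bbaabbaaabbabaacb  b
    5  aacbaac$bbaabbaaabbab  b
    6  abaacbaac$bbaabbaaabb  b
    7  abbaaabbabaacbaac$bba  a
    8  abbabaacbaac$bbaabbaa  a
    9  ac$bbaabbaaabbabaacba  a
   10  acbaac$bbaabbaaabbaba  a
   11  baaabbabaacbaac$bbaab  b
   12  baabbaaabbabaacbaac$b  b
   13  baac$bbaabbaaabbabaac  c
   14  baacbaac$bbaabbaaabba  a
   15  babaacbaac$bbaabbaaab  b
   16  bbaaabbabaacbaac$bbaa  a
   17  bbaabbaaabbabaacbaac$  $
   18  bbabaacbaac$bbaabbaaa  a
   19  c$bbaabbaaabbabaacbaa  a
   20  cbaac$bbaabbaaabbabaa  a

cbbabbbaaaabbcaba$aaa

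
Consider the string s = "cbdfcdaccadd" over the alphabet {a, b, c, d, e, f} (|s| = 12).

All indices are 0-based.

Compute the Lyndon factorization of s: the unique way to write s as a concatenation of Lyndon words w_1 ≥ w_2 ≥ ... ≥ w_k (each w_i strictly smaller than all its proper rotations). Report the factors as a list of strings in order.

emit factor 1: 'c' (i=0, period=1)
emit factor 2: 'bdfcd' (i=1, period=5)
emit factor 3: 'accadd' (i=6, period=6)

["c", "bdfcd", "accadd"]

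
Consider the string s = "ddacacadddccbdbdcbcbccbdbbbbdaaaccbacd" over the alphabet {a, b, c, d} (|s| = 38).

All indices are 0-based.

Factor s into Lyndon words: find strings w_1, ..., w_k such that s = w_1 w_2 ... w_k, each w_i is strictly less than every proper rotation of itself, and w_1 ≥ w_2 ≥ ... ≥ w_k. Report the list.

emit factor 1: 'd' (i=0, period=1)
emit factor 2: 'd' (i=1, period=1)
emit factor 3: 'acacadddccbdbdcbcbccbdbbbbd' (i=2, period=27)
emit factor 4: 'aaaccbacd' (i=29, period=9)

["d", "d", "acacadddccbdbdcbcbccbdbbbbd", "aaaccbacd"]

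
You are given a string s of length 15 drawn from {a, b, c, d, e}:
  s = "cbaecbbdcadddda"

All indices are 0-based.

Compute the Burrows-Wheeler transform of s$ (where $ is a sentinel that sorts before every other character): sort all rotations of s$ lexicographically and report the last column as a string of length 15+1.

adcbccbd$edbddaa

rank  rotation          last
    0  $cbaecbbdcadddda  a
    1  a$cbaecbbdcadddd  d
    2  adddda$cbaecbbdc  c
    3  aecbbdcadddda$cb  b
    4  baecbbdcadddda$c  c
    5  bbdcadddda$cbaec  c
    6  bdcadddda$cbaecb  b
    7  cadddda$cbaecbbd  d
    8  cbaecbbdcadddda$  $
    9  cbbdcadddda$cbae  e
   10  da$cbaecbbdcaddd  d
   11  dcadddda$cbaecbb  b
   12  dda$cbaecbbdcadd  d
   13  ddda$cbaecbbdcad  d
   14  dddda$cbaecbbdca  a
   15  ecbbdcadddda$cba  a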